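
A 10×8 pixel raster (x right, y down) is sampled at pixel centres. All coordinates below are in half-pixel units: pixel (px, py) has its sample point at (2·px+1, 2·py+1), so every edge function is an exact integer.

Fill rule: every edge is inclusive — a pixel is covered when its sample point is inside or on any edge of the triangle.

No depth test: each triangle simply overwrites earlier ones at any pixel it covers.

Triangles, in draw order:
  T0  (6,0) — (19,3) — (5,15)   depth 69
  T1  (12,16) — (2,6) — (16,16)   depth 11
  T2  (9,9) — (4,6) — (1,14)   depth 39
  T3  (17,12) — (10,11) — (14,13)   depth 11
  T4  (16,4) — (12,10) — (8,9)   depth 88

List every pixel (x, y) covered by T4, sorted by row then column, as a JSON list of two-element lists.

T0:
  2·area = 198
  edge (6, 0)→(19, 3): d=(13,3) inclusive
  edge (19, 3)→(5, 15): d=(-14,12) inclusive
  edge (5, 15)→(6, 0): d=(1,-15) inclusive
    (3,0)@(7, 1): e=[10,172,16] → #
    (4,0)@(9, 1): e=[4,148,46] → #
    (5,0)@(11, 1): e=[-2,124,76] → ·
    (3,1)@(7, 3): e=[36,144,18] → #
    (5,1)@(11, 3): e=[24,96,78] → #
    (6,1)@(13, 3): e=[18,72,108] → #
    (7,1)@(15, 3): e=[12,48,138] → #
    (8,1)@(17, 3): e=[6,24,168] → #
    (9,1)@(19, 3): e=[0,0,198] → #  [on edge]
    (3,2)@(7, 5): e=[62,116,20] → #
    (8,2)@(17, 5): e=[32,-4,170] → ·
    (9,2)@(19, 5): e=[26,-28,200] → ·
    (2,7)@(5, 15): e=[198,0,0] → #  [on edge]
  covered (25 px):
    · · · # # · · · · ·
    · · · # # # # # # #
    · · · # # # # # · ·
    · · · # # # # · · ·
    · · · # # # · · · ·
    · · · # # · · · · ·
    · · · # · · · · · ·
    · · # · · · · · · ·
T1:
  2·area = 40
  edge (12, 16)→(2, 6): d=(-10,-10) inclusive
  edge (2, 6)→(16, 16): d=(14,10) inclusive
  edge (16, 16)→(12, 16): d=(-4,0) inclusive
    (0,2)@(1, 5): e=[0,-4,44] → ·  [on edge]
    (1,3)@(3, 7): e=[0,4,36] → #  [on edge]
    (2,3)@(5, 7): e=[20,-16,36] → ·
    (1,4)@(3, 9): e=[-20,32,28] → ·
    (2,4)@(5, 9): e=[0,12,28] → #  [on edge]
    (3,4)@(7, 9): e=[20,-8,28] → ·
    (2,5)@(5, 11): e=[-20,40,20] → ·
    (3,5)@(7, 11): e=[0,20,20] → #  [on edge]
    (4,5)@(9, 11): e=[20,0,20] → #  [on edge]
    (5,5)@(11, 11): e=[40,-20,20] → ·
    (3,6)@(7, 13): e=[-20,48,12] → ·
    (4,6)@(9, 13): e=[0,28,12] → #  [on edge]
    (5,7)@(11, 15): e=[0,36,4] → #  [on edge]
  covered (8 px):
    · · · · · · · · · ·
    · · · · · · · · · ·
    · · · · · · · · · ·
    · # · · · · · · · ·
    · · # · · · · · · ·
    · · · # # · · · · ·
    · · · · # # · · · ·
    · · · · · # # · · ·
T2:
  2·area = 49  (B↔C swapped to make it positive)
  edge (9, 9)→(1, 14): d=(-8,5) inclusive
  edge (1, 14)→(4, 6): d=(3,-8) inclusive
  edge (4, 6)→(9, 9): d=(5,3) inclusive
    (2,3)@(5, 7): e=[36,11,2] → #
    (3,3)@(7, 7): e=[26,27,-4] → ·
    (1,4)@(3, 9): e=[30,1,18] → #
    (3,4)@(7, 9): e=[10,33,6] → #
    (4,4)@(9, 9): e=[0,49,0] → #  [on edge]
    (5,4)@(11, 9): e=[-10,65,-6] → ·
    (1,5)@(3, 11): e=[14,7,28] → #
    (3,5)@(7, 11): e=[-6,39,16] → ·
    (4,5)@(9, 11): e=[-16,55,10] → ·
    (1,6)@(3, 13): e=[-2,13,38] → ·
    (2,6)@(5, 13): e=[-12,29,32] → ·
    (9,7)@(19, 15): e=[-98,147,0] → ·  [on edge]
  covered (7 px):
    · · · · · · · · · ·
    · · · · · · · · · ·
    · · · · · · · · · ·
    · · # · · · · · · ·
    · # # # # · · · · ·
    · # # · · · · · · ·
    · · · · · · · · · ·
    · · · · · · · · · ·
T3:
  2·area = 10  (B↔C swapped to make it positive)
  edge (17, 12)→(14, 13): d=(-3,1) inclusive
  edge (14, 13)→(10, 11): d=(-4,-2) inclusive
  edge (10, 11)→(17, 12): d=(7,1) inclusive
  covered (0 px):
    · · · · · · · · · ·
    · · · · · · · · · ·
    · · · · · · · · · ·
    · · · · · · · · · ·
    · · · · · · · · · ·
    · · · · · · · · · ·
    · · · · · · · · · ·
    · · · · · · · · · ·
T4:
  2·area = 28
  edge (16, 4)→(12, 10): d=(-4,6) inclusive
  edge (12, 10)→(8, 9): d=(-4,-1) inclusive
  edge (8, 9)→(16, 4): d=(8,-5) inclusive
    (7,2)@(15, 5): e=[2,23,3] → #
    (8,2)@(17, 5): e=[-10,25,13] → ·
    (6,3)@(13, 7): e=[6,13,9] → #
    (7,3)@(15, 7): e=[-6,15,19] → ·
    (4,4)@(9, 9): e=[22,1,5] → #
    (5,4)@(11, 9): e=[10,3,15] → #
    (6,4)@(13, 9): e=[-2,5,25] → ·
    (4,5)@(9, 11): e=[14,-7,21] → ·
    (5,5)@(11, 11): e=[2,-5,31] → ·
  covered (4 px):
    · · · · · · · · · ·
    · · · · · · · · · ·
    · · · · · · · # · ·
    · · · · · · # · · ·
    · · · · # # · · · ·
    · · · · · · · · · ·
    · · · · · · · · · ·
    · · · · · · · · · ·

Result: [[7,2],[6,3],[4,4],[5,4]]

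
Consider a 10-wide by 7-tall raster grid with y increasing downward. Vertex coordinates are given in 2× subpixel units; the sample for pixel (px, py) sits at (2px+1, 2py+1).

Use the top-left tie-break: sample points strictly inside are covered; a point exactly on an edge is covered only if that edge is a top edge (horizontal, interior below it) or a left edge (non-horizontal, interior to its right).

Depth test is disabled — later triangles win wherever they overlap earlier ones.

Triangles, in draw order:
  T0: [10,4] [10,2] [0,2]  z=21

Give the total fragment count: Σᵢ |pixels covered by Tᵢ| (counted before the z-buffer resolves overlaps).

T0:
  2·area = 20  (B↔C swapped to make it positive)
  edge (10, 4)→(0, 2): d=(-10,-2) top-left  bias=+0
  edge (0, 2)→(10, 2): d=(10,0) top-left  bias=+0
  edge (10, 2)→(10, 4): d=(0,2) right/bottom  bias=-1
    (2,1)@(5, 3): e=[0,10,10] → X  [on edge]
    (3,1)@(7, 3): e=[4,10,6] → X
    (4,1)@(9, 3): e=[8,10,2] → X
    (5,1)@(11, 3): e=[12,10,-2] → .
    (2,2)@(5, 5): e=[-20,30,10] → .
    (3,2)@(7, 5): e=[-16,30,6] → .
    (4,2)@(9, 5): e=[-12,30,2] → .
    (7,2)@(15, 5): e=[0,30,-10] → .  [on edge]
  covered (3 px):
    . . . . . . . . . .
    . . X X X . . . . .
    . . . . . . . . . .
    . . . . . . . . . .
    . . . . . . . . . .
    . . . . . . . . . .
    . . . . . . . . . .

Final: 3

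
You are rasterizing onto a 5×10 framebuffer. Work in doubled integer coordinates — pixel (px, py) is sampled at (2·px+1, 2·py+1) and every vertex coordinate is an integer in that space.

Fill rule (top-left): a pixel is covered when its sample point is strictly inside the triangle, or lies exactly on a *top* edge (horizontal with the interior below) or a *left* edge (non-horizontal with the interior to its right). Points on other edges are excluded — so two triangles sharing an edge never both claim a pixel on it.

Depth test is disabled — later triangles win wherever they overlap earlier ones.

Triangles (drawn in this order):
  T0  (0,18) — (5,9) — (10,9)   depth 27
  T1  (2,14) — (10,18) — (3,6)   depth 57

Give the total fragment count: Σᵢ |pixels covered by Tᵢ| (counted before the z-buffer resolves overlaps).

T0:
  2·area = 45
  edge (0, 18)→(5, 9): d=(5,-9) top-left  bias=+0
  edge (5, 9)→(10, 9): d=(5,0) top-left  bias=+0
  edge (10, 9)→(0, 18): d=(-10,9) right/bottom  bias=-1
    (0,4)@(1, 9): e=[-36,0,81] → ·  [on edge]
    (1,4)@(3, 9): e=[-18,0,63] → ·  [on edge]
    (2,4)@(5, 9): e=[0,0,45] → #  [on edge]
    (3,4)@(7, 9): e=[18,0,27] → #  [on edge]
    (4,4)@(9, 9): e=[36,0,9] → #  [on edge]
    (2,5)@(5, 11): e=[10,10,25] → #
    (4,5)@(9, 11): e=[46,10,-11] → ·
    (1,6)@(3, 13): e=[2,20,23] → #
    (3,6)@(7, 13): e=[38,20,-13] → ·
    (1,7)@(3, 15): e=[12,30,3] → #
    (2,7)@(5, 15): e=[30,30,-15] → ·
    (0,8)@(1, 17): e=[4,40,1] → #
  covered (9 px):
    · · · · ·
    · · · · ·
    · · · · ·
    · · · · ·
    · · # # #
    · · # # ·
    · # # · ·
    · # · · ·
    # · · · ·
    · · · · ·
T1:
  2·area = 68  (B↔C swapped to make it positive)
  edge (2, 14)→(3, 6): d=(1,-8) top-left  bias=+0
  edge (3, 6)→(10, 18): d=(7,12) right/bottom  bias=-1
  edge (10, 18)→(2, 14): d=(-8,-4) top-left  bias=+0
    (1,3)@(3, 7): e=[1,7,60] → #
    (2,3)@(5, 7): e=[17,-17,68] → ·
    (1,4)@(3, 9): e=[3,21,44] → #
    (2,4)@(5, 9): e=[19,-3,52] → ·
    (1,5)@(3, 11): e=[5,35,28] → #
    (2,5)@(5, 11): e=[21,11,36] → #
    (3,5)@(7, 11): e=[37,-13,44] → ·
    (1,6)@(3, 13): e=[7,49,12] → #
    (3,6)@(7, 13): e=[39,1,28] → #
    (4,6)@(9, 13): e=[55,-23,36] → ·
    (1,7)@(3, 15): e=[9,63,-4] → ·
    (2,7)@(5, 15): e=[25,39,4] → #
  covered (10 px):
    · · · · ·
    · · · · ·
    · · · · ·
    · # · · ·
    · # · · ·
    · # # · ·
    · # # # ·
    · · # # ·
    · · · · #
    · · · · ·

Answer: 19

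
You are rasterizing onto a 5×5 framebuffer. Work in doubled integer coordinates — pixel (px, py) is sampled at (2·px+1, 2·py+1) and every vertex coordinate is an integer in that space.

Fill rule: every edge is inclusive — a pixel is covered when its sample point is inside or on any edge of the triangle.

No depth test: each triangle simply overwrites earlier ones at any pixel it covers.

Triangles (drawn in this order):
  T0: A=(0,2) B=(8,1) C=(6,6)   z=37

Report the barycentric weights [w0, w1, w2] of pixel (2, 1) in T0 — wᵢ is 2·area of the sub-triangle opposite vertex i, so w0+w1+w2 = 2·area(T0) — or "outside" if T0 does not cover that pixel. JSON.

T0:
  2·area = 38
  edge (0, 2)→(8, 1): d=(8,-1) inclusive
  edge (8, 1)→(6, 6): d=(-2,5) inclusive
  edge (6, 6)→(0, 2): d=(-6,-4) inclusive
    (1,1)@(3, 3): e=[11,21,6] → █
    (2,1)@(5, 3): e=[13,11,14] → █
    (3,1)@(7, 3): e=[15,1,22] → █
    (4,1)@(9, 3): e=[17,-9,30] → ·
    (1,2)@(3, 5): e=[27,17,-6] → ·
    (2,2)@(5, 5): e=[29,7,2] → █
    (3,2)@(7, 5): e=[31,-3,10] → ·
    (2,3)@(5, 7): e=[45,3,-10] → ·
  covered (4 px):
    · · · · ·
    · █ █ █ ·
    · · █ · ·
    · · · · ·
    · · · · ·

Final: [11,14,13]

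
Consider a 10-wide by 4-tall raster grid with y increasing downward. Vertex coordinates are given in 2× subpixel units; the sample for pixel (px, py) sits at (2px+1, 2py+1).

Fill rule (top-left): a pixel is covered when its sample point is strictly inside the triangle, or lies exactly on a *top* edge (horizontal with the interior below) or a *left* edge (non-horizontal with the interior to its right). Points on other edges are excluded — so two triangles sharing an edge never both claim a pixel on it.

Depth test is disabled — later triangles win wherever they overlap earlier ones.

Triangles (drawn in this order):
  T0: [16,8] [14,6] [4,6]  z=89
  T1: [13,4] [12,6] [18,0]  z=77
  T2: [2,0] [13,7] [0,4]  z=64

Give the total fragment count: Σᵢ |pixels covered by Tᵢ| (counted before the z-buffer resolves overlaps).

T0:
  2·area = 20  (B↔C swapped to make it positive)
  edge (16, 8)→(4, 6): d=(-12,-2) top-left  bias=+0
  edge (4, 6)→(14, 6): d=(10,0) top-left  bias=+0
  edge (14, 6)→(16, 8): d=(2,2) right/bottom  bias=-1
    (4,0)@(9, 1): e=[70,-50,0] → .  [on edge]
    (5,1)@(11, 3): e=[50,-30,0] → .  [on edge]
    (6,2)@(13, 5): e=[30,-10,0] → .  [on edge]
    (5,3)@(11, 7): e=[2,10,8] → X
    (6,3)@(13, 7): e=[6,10,4] → X
    (7,3)@(15, 7): e=[10,10,0] → .  [on edge]
  covered (2 px):
    . . . . . . . . . .
    . . . . . . . . . .
    . . . . . . . . . .
    . . . . . X X . . .
T1:
  2·area = 6  (B↔C swapped to make it positive)
  edge (13, 4)→(18, 0): d=(5,-4) top-left  bias=+0
  edge (18, 0)→(12, 6): d=(-6,6) right/bottom  bias=-1
  edge (12, 6)→(13, 4): d=(1,-2) top-left  bias=+0
    (8,0)@(17, 1): e=[1,0,5] → .  [on edge]
    (7,1)@(15, 3): e=[3,0,3] → .  [on edge]
    (6,2)@(13, 5): e=[5,0,1] → .  [on edge]
    (5,3)@(11, 7): e=[7,0,-1] → .  [on edge]
  covered (0 px):
    . . . . . . . . . .
    . . . . . . . . . .
    . . . . . . . . . .
    . . . . . . . . . .
T2:
  2·area = 58
  edge (2, 0)→(13, 7): d=(11,7) right/bottom  bias=-1
  edge (13, 7)→(0, 4): d=(-13,-3) top-left  bias=+0
  edge (0, 4)→(2, 0): d=(2,-4) top-left  bias=+0
    (1,0)@(3, 1): e=[4,48,6] → X
    (2,0)@(5, 1): e=[-10,54,14] → .
    (0,1)@(1, 3): e=[40,16,2] → X
    (2,1)@(5, 3): e=[12,28,18] → X
    (3,1)@(7, 3): e=[-2,34,26] → .
    (0,2)@(1, 5): e=[62,-10,6] → .
    (1,2)@(3, 5): e=[48,-4,14] → .
    (2,2)@(5, 5): e=[34,2,22] → X
    (3,2)@(7, 5): e=[20,8,30] → X
    (4,2)@(9, 5): e=[6,14,38] → X
    (5,2)@(11, 5): e=[-8,20,46] → .
    (2,3)@(5, 7): e=[56,-24,26] → .
    (6,3)@(13, 7): e=[0,0,58] → .  [on edge]
  covered (7 px):
    . X . . . . . . . .
    X X X . . . . . . .
    . . X X X . . . . .
    . . . . . . . . . .

Final: 9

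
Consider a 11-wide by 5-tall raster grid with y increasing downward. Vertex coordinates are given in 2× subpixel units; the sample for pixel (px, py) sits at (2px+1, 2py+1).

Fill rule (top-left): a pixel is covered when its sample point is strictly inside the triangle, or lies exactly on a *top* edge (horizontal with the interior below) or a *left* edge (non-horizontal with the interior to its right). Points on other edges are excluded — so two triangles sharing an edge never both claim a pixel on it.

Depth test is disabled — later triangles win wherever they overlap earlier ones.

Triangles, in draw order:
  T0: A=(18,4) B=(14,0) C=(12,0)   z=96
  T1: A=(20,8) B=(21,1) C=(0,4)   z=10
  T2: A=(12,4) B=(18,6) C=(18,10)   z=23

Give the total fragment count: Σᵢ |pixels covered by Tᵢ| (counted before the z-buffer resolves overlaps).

T0:
  2·area = 8  (B↔C swapped to make it positive)
  edge (18, 4)→(12, 0): d=(-6,-4) top-left  bias=+0
  edge (12, 0)→(14, 0): d=(2,0) top-left  bias=+0
  edge (14, 0)→(18, 4): d=(4,4) right/bottom  bias=-1
    (7,0)@(15, 1): e=[6,2,0] → ·  [on edge]
    (8,1)@(17, 3): e=[2,6,0] → ·  [on edge]
    (9,2)@(19, 5): e=[-2,10,0] → ·  [on edge]
    (10,3)@(21, 7): e=[-6,14,0] → ·  [on edge]
  covered (0 px):
    · · · · · · · · · · ·
    · · · · · · · · · · ·
    · · · · · · · · · · ·
    · · · · · · · · · · ·
    · · · · · · · · · · ·
T1:
  2·area = 144  (B↔C swapped to make it positive)
  edge (20, 8)→(0, 4): d=(-20,-4) top-left  bias=+0
  edge (0, 4)→(21, 1): d=(21,-3) top-left  bias=+0
  edge (21, 1)→(20, 8): d=(-1,7) right/bottom  bias=-1
    (10,0)@(21, 1): e=[144,0,0] → ·  [on edge]
    (3,1)@(7, 3): e=[48,0,96] → █  [on edge]
    (4,1)@(9, 3): e=[56,6,82] → █
    (5,1)@(11, 3): e=[64,12,68] → █
    (6,1)@(13, 3): e=[72,18,54] → █
    (7,1)@(15, 3): e=[80,24,40] → █
    (8,1)@(17, 3): e=[88,30,26] → █
    (9,1)@(19, 3): e=[96,36,12] → █
    (10,1)@(21, 3): e=[104,42,-2] → ·
    (2,2)@(5, 5): e=[0,36,108] → █  [on edge]
    (10,2)@(21, 5): e=[64,84,-4] → ·
    (2,3)@(5, 7): e=[-40,78,106] → ·
    (7,3)@(15, 7): e=[0,108,36] → █  [on edge]
  covered (18 px):
    · · · · · · · · · · ·
    · · · █ █ █ █ █ █ █ ·
    · · █ █ █ █ █ █ █ █ ·
    · · · · · · · █ █ █ ·
    · · · · · · · · · · ·
T2:
  2·area = 24
  edge (12, 4)→(18, 6): d=(6,2) right/bottom  bias=-1
  edge (18, 6)→(18, 10): d=(0,4) right/bottom  bias=-1
  edge (18, 10)→(12, 4): d=(-6,-6) top-left  bias=+0
    (1,0)@(3, 1): e=[0,60,-36] → ·  [on edge]
    (4,0)@(9, 1): e=[-12,36,0] → ·  [on edge]
    (4,1)@(9, 3): e=[0,36,-12] → ·  [on edge]
    (5,1)@(11, 3): e=[-4,28,0] → ·  [on edge]
    (6,2)@(13, 5): e=[4,20,0] → █  [on edge]
    (7,2)@(15, 5): e=[0,12,12] → ·  [on edge]
    (6,3)@(13, 7): e=[16,20,-12] → ·
    (7,3)@(15, 7): e=[12,12,0] → █  [on edge]
    (8,3)@(17, 7): e=[8,4,12] → █
    (9,3)@(19, 7): e=[4,-4,24] → ·
    (10,3)@(21, 7): e=[0,-12,36] → ·  [on edge]
    (7,4)@(15, 9): e=[24,12,-12] → ·
    (8,4)@(17, 9): e=[20,4,0] → █  [on edge]
  covered (4 px):
    · · · · · · · · · · ·
    · · · · · · · · · · ·
    · · · · · · █ · · · ·
    · · · · · · · █ █ · ·
    · · · · · · · · █ · ·

Result: 22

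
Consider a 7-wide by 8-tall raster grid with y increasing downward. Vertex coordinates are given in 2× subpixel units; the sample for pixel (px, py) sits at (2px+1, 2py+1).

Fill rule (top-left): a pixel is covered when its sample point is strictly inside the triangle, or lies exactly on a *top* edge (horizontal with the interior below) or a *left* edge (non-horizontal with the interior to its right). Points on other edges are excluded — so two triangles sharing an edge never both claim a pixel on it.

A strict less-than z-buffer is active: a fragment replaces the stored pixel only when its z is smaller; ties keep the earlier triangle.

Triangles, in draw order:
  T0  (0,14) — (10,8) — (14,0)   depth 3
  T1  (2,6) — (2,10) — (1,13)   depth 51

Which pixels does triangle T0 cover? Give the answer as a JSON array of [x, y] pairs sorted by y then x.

T0:
  2·area = 56  (B↔C swapped to make it positive)
  edge (0, 14)→(14, 0): d=(14,-14) top-left  bias=+0
  edge (14, 0)→(10, 8): d=(-4,8) right/bottom  bias=-1
  edge (10, 8)→(0, 14): d=(-10,6) right/bottom  bias=-1
    (6,0)@(13, 1): e=[0,4,52] → █  [on edge]
    (5,1)@(11, 3): e=[0,12,44] → █  [on edge]
    (6,1)@(13, 3): e=[28,-4,32] → ·
    (4,2)@(9, 5): e=[0,20,36] → █  [on edge]
    (6,2)@(13, 5): e=[56,-12,12] → ·
    (3,3)@(7, 7): e=[0,28,28] → █  [on edge]
    (5,3)@(11, 7): e=[56,-4,4] → ·
    (2,4)@(5, 9): e=[0,36,20] → █  [on edge]
    (4,4)@(9, 9): e=[56,4,-4] → ·
    (1,5)@(3, 11): e=[0,44,12] → █  [on edge]
    (2,5)@(5, 11): e=[28,28,0] → ·  [on edge]
    (3,5)@(7, 11): e=[56,12,-12] → ·
    (0,6)@(1, 13): e=[0,52,4] → █  [on edge]
  covered (10 px):
    · · · · · · █
    · · · · · █ ·
    · · · · █ █ ·
    · · · █ █ · ·
    · · █ █ · · ·
    · █ · · · · ·
    █ · · · · · ·
    · · · · · · ·
T1:
  2·area = 4
  edge (2, 6)→(2, 10): d=(0,4) right/bottom  bias=-1
  edge (2, 10)→(1, 13): d=(-1,3) right/bottom  bias=-1
  edge (1, 13)→(2, 6): d=(1,-7) top-left  bias=+0
    (2,0)@(5, 1): e=[-12,0,16] → ·  [on edge]
    (1,3)@(3, 7): e=[-4,0,8] → ·  [on edge]
    (0,6)@(1, 13): e=[4,0,0] → ·  [on edge]
  covered (0 px):
    · · · · · · ·
    · · · · · · ·
    · · · · · · ·
    · · · · · · ·
    · · · · · · ·
    · · · · · · ·
    · · · · · · ·
    · · · · · · ·

Result: [[6,0],[5,1],[4,2],[5,2],[3,3],[4,3],[2,4],[3,4],[1,5],[0,6]]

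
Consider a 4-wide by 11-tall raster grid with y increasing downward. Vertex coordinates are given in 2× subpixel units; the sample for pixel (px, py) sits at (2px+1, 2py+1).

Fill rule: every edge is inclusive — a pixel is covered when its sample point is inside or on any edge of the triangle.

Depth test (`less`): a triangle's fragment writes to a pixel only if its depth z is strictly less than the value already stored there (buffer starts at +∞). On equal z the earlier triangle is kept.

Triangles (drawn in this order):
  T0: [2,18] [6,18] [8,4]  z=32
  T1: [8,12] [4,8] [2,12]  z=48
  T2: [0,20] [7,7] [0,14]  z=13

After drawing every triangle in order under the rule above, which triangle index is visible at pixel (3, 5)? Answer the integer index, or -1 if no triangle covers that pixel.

T0:
  2·area = 56  (B↔C swapped to make it positive)
  edge (2, 18)→(8, 4): d=(6,-14) inclusive
  edge (8, 4)→(6, 18): d=(-2,14) inclusive
  edge (6, 18)→(2, 18): d=(-4,0) inclusive
    (3,3)@(7, 7): e=[4,8,44] → X
    (3,4)@(7, 9): e=[16,4,36] → X
    (2,5)@(5, 11): e=[0,28,28] → X  [on edge]
    (3,5)@(7, 11): e=[28,0,28] → X  [on edge]
    (2,6)@(5, 13): e=[12,24,20] → X
    (3,6)@(7, 13): e=[40,-4,20] → .
    (2,7)@(5, 15): e=[24,20,12] → X
    (3,7)@(7, 15): e=[52,-8,12] → .
    (1,8)@(3, 17): e=[8,44,4] → X
    (3,8)@(7, 17): e=[64,-12,4] → .
    (1,9)@(3, 19): e=[20,40,-4] → .
    (2,9)@(5, 19): e=[48,12,-4] → .
  covered (8 px):
    . . . .
    . . . .
    . . . .
    . . . X
    . . . X
    . . X X
    . . X .
    . . X .
    . X X .
    . . . .
    . . . .
T1:
  2·area = 24  (B↔C swapped to make it positive)
  edge (8, 12)→(2, 12): d=(-6,0) inclusive
  edge (2, 12)→(4, 8): d=(2,-4) inclusive
  edge (4, 8)→(8, 12): d=(4,4) inclusive
    (0,2)@(1, 5): e=[42,-18,0] → .  [on edge]
    (1,3)@(3, 7): e=[30,-6,0] → .  [on edge]
    (2,4)@(5, 9): e=[18,6,0] → X  [on edge]
    (3,4)@(7, 9): e=[18,14,-8] → .
    (1,5)@(3, 11): e=[6,2,16] → X
    (3,5)@(7, 11): e=[6,18,0] → X  [on edge]
    (1,6)@(3, 13): e=[-6,6,24] → .
    (2,6)@(5, 13): e=[-6,14,16] → .
    (3,6)@(7, 13): e=[-6,22,8] → .
  covered (4 px):
    . . . .
    . . . .
    . . . .
    . . . .
    . . X .
    . X X X
    . . . .
    . . . .
    . . . .
    . . . .
    . . . .
T2:
  2·area = 42  (B↔C swapped to make it positive)
  edge (0, 20)→(0, 14): d=(0,-6) inclusive
  edge (0, 14)→(7, 7): d=(7,-7) inclusive
  edge (7, 7)→(0, 20): d=(-7,13) inclusive
    (3,3)@(7, 7): e=[42,0,0] → X  [on edge]
    (2,4)@(5, 9): e=[30,0,12] → X  [on edge]
    (3,4)@(7, 9): e=[42,14,-14] → .
    (1,5)@(3, 11): e=[18,0,24] → X  [on edge]
    (2,5)@(5, 11): e=[30,14,-2] → .
    (0,6)@(1, 13): e=[6,0,36] → X  [on edge]
    (2,6)@(5, 13): e=[30,28,-16] → .
    (0,7)@(1, 15): e=[6,14,22] → X
    (1,7)@(3, 15): e=[18,28,-4] → .
    (0,8)@(1, 17): e=[6,28,8] → X
    (1,8)@(3, 17): e=[18,42,-18] → .
    (0,9)@(1, 19): e=[6,42,-6] → .
  covered (7 px):
    . . . .
    . . . .
    . . . .
    . . . X
    . . X .
    . X . .
    X X . .
    X . . .
    X . . .
    . . . .
    . . . .

Z-buffer (winner per pixel, '.' = empty):
  . . . .
  . . . .
  . . . .
  . . . 2
  . . 2 0
  . 2 0 0
  2 2 0 .
  2 . 0 .
  2 0 0 .
  . . . .
  . . . .

Final: 0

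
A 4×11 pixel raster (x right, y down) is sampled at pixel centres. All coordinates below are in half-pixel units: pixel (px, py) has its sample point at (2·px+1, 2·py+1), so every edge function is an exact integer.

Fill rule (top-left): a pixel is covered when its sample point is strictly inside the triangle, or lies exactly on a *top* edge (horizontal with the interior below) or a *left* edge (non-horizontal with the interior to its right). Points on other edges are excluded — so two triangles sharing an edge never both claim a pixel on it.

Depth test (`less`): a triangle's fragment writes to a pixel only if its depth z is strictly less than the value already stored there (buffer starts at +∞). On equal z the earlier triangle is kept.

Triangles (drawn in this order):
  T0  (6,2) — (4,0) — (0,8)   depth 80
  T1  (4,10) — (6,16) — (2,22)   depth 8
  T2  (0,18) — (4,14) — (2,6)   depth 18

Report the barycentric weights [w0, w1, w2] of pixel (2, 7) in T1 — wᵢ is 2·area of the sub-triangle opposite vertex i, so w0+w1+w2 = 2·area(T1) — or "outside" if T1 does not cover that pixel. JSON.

T0:
  2·area = 24  (B↔C swapped to make it positive)
  edge (6, 2)→(0, 8): d=(-6,6) right/bottom  bias=-1
  edge (0, 8)→(4, 0): d=(4,-8) top-left  bias=+0
  edge (4, 0)→(6, 2): d=(2,2) right/bottom  bias=-1
    (2,0)@(5, 1): e=[12,12,0] → ·  [on edge]
    (3,0)@(7, 1): e=[0,28,-4] → ·  [on edge]
    (1,1)@(3, 3): e=[12,4,8] → █
    (2,1)@(5, 3): e=[0,20,4] → ·  [on edge]
    (3,1)@(7, 3): e=[-12,36,0] → ·  [on edge]
    (1,2)@(3, 5): e=[0,12,12] → ·  [on edge]
    (0,3)@(1, 7): e=[0,4,20] → ·  [on edge]
  covered (1 px):
    · · · ·
    · █ · ·
    · · · ·
    · · · ·
    · · · ·
    · · · ·
    · · · ·
    · · · ·
    · · · ·
    · · · ·
    · · · ·
T1:
  2·area = 36
  edge (4, 10)→(6, 16): d=(2,6) right/bottom  bias=-1
  edge (6, 16)→(2, 22): d=(-4,6) right/bottom  bias=-1
  edge (2, 22)→(4, 10): d=(2,-12) top-left  bias=+0
    (0,0)@(1, 1): e=[0,90,-54] → ·  [on edge]
    (1,3)@(3, 7): e=[0,54,-18] → ·  [on edge]
    (2,6)@(5, 13): e=[0,18,18] → ·  [on edge]
    (2,7)@(5, 15): e=[4,10,22] → █
    (3,7)@(7, 15): e=[-8,-2,46] → ·
    (1,8)@(3, 17): e=[20,14,2] → █
    (3,8)@(7, 17): e=[-4,-10,50] → ·
    (1,9)@(3, 19): e=[24,6,6] → █
    (2,9)@(5, 19): e=[12,-6,30] → ·
    (3,9)@(7, 19): e=[0,-18,54] → ·  [on edge]
    (1,10)@(3, 21): e=[28,-2,10] → ·
  covered (4 px):
    · · · ·
    · · · ·
    · · · ·
    · · · ·
    · · · ·
    · · · ·
    · · · ·
    · · █ ·
    · █ █ ·
    · █ · ·
    · · · ·
T2:
  2·area = 40  (B↔C swapped to make it positive)
  edge (0, 18)→(2, 6): d=(2,-12) top-left  bias=+0
  edge (2, 6)→(4, 14): d=(2,8) right/bottom  bias=-1
  edge (4, 14)→(0, 18): d=(-4,4) right/bottom  bias=-1
    (1,5)@(3, 11): e=[22,2,16] → █
    (2,5)@(5, 11): e=[46,-14,8] → ·
    (3,5)@(7, 11): e=[70,-30,0] → ·  [on edge]
    (0,6)@(1, 13): e=[2,22,16] → █
    (2,6)@(5, 13): e=[50,-10,0] → ·  [on edge]
    (0,7)@(1, 15): e=[6,26,8] → █
    (1,7)@(3, 15): e=[30,10,0] → ·  [on edge]
    (0,8)@(1, 17): e=[10,30,0] → ·  [on edge]
  covered (4 px):
    · · · ·
    · · · ·
    · · · ·
    · · · ·
    · · · ·
    · █ · ·
    █ █ · ·
    █ · · ·
    · · · ·
    · · · ·
    · · · ·

Answer: [10,22,4]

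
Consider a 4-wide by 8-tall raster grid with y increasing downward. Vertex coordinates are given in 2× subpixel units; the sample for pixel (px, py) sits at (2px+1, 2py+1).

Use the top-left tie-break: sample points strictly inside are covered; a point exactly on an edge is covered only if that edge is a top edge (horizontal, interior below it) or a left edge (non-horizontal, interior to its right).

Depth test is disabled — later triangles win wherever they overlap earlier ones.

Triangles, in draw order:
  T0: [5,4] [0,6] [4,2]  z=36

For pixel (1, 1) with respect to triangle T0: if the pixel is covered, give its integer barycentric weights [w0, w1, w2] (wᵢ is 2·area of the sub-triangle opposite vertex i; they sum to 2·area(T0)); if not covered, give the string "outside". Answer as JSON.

T0:
  2·area = 12
  edge (5, 4)→(0, 6): d=(-5,2) right/bottom  bias=-1
  edge (0, 6)→(4, 2): d=(4,-4) top-left  bias=+0
  edge (4, 2)→(5, 4): d=(1,2) right/bottom  bias=-1
    (2,0)@(5, 1): e=[15,0,-3] → ·  [on edge]
    (1,1)@(3, 3): e=[9,0,3] → #  [on edge]
    (2,1)@(5, 3): e=[5,8,-1] → ·
    (0,2)@(1, 5): e=[3,0,9] → #  [on edge]
    (1,2)@(3, 5): e=[-1,8,5] → ·
    (0,3)@(1, 7): e=[-7,8,11] → ·
  covered (2 px):
    · · · ·
    · # · ·
    # · · ·
    · · · ·
    · · · ·
    · · · ·
    · · · ·
    · · · ·

Final: [0,3,9]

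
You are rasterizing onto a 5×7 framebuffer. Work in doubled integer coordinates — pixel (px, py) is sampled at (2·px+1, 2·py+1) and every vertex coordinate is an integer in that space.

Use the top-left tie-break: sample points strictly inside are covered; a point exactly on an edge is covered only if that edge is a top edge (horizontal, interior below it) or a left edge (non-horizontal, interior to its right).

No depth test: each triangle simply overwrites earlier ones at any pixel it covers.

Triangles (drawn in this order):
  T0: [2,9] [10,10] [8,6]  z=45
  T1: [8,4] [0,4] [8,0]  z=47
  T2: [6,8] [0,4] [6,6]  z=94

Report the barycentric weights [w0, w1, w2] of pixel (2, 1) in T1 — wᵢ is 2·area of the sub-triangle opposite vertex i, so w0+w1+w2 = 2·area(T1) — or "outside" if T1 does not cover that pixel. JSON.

T0:
  2·area = 30  (B↔C swapped to make it positive)
  edge (2, 9)→(8, 6): d=(6,-3) top-left  bias=+0
  edge (8, 6)→(10, 10): d=(2,4) right/bottom  bias=-1
  edge (10, 10)→(2, 9): d=(-8,-1) top-left  bias=+0
    (3,3)@(7, 7): e=[3,6,21] → #
    (4,3)@(9, 7): e=[9,-2,23] → ·
    (1,4)@(3, 9): e=[3,26,1] → #
    (2,4)@(5, 9): e=[9,18,3] → #
    (4,4)@(9, 9): e=[21,2,7] → #
    (1,5)@(3, 11): e=[15,30,-15] → ·
    (2,5)@(5, 11): e=[21,22,-13] → ·
    (3,5)@(7, 11): e=[27,14,-11] → ·
    (4,5)@(9, 11): e=[33,6,-9] → ·
  covered (5 px):
    · · · · ·
    · · · · ·
    · · · · ·
    · · · # ·
    · # # # #
    · · · · ·
    · · · · ·
T1:
  2·area = 32
  edge (8, 4)→(0, 4): d=(-8,0) right/bottom  bias=-1
  edge (0, 4)→(8, 0): d=(8,-4) top-left  bias=+0
  edge (8, 0)→(8, 4): d=(0,4) right/bottom  bias=-1
    (3,0)@(7, 1): e=[24,4,4] → #
    (4,0)@(9, 1): e=[24,12,-4] → ·
    (1,1)@(3, 3): e=[8,4,20] → #
    (2,1)@(5, 3): e=[8,12,12] → #
    (4,1)@(9, 3): e=[8,28,-4] → ·
    (1,2)@(3, 5): e=[-8,20,20] → ·
    (2,2)@(5, 5): e=[-8,28,12] → ·
    (3,2)@(7, 5): e=[-8,36,4] → ·
  covered (4 px):
    · · · # ·
    · # # # ·
    · · · · ·
    · · · · ·
    · · · · ·
    · · · · ·
    · · · · ·
T2:
  2·area = 12
  edge (6, 8)→(0, 4): d=(-6,-4) top-left  bias=+0
  edge (0, 4)→(6, 6): d=(6,2) right/bottom  bias=-1
  edge (6, 6)→(6, 8): d=(0,2) right/bottom  bias=-1
    (1,2)@(3, 5): e=[6,0,6] → ·  [on edge]
    (2,3)@(5, 7): e=[2,8,2] → #
    (3,3)@(7, 7): e=[10,4,-2] → ·
    (4,3)@(9, 7): e=[18,0,-6] → ·  [on edge]
    (2,4)@(5, 9): e=[-10,20,2] → ·
  covered (1 px):
    · · · · ·
    · · · · ·
    · · · · ·
    · · # · ·
    · · · · ·
    · · · · ·
    · · · · ·

Answer: [12,12,8]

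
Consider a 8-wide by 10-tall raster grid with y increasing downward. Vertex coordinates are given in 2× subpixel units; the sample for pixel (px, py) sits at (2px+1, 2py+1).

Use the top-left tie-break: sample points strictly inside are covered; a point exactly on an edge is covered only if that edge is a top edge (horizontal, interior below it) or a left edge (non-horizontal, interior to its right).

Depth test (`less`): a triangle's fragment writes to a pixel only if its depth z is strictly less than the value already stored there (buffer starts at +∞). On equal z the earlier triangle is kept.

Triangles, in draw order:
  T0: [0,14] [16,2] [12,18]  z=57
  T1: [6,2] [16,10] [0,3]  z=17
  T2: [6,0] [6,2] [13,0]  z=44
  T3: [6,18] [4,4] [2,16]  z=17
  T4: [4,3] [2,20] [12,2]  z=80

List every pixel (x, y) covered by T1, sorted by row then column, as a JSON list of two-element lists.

T0:
  2·area = 208
  edge (0, 14)→(16, 2): d=(16,-12) top-left  bias=+0
  edge (16, 2)→(12, 18): d=(-4,16) right/bottom  bias=-1
  edge (12, 18)→(0, 14): d=(-12,-4) top-left  bias=+0
    (7,1)@(15, 3): e=[4,12,192] → X
    (6,2)@(13, 5): e=[12,36,160] → X
    (5,3)@(11, 7): e=[20,60,128] → X
    (7,3)@(15, 7): e=[68,-4,144] → .
    (3,4)@(7, 9): e=[4,116,88] → X
    (4,4)@(9, 9): e=[28,84,96] → X
    (7,4)@(15, 9): e=[100,-12,120] → .
    (2,5)@(5, 11): e=[12,140,56] → X
    (7,5)@(15, 11): e=[132,-20,96] → .
    (1,6)@(3, 13): e=[20,164,24] → X
    (7,6)@(15, 13): e=[164,-28,72] → .
    (1,7)@(3, 15): e=[52,156,0] → X  [on edge]
    (4,8)@(9, 17): e=[156,52,0] → X  [on edge]
    (7,9)@(15, 19): e=[260,-52,0] → .  [on edge]
  covered (27 px):
    . . . . . . . .
    . . . . . . . X
    . . . . . . X X
    . . . . . X X .
    . . . X X X X .
    . . X X X X X .
    . X X X X X X .
    . X X X X X . .
    . . . . X X . .
    . . . . . . . .
T1:
  2·area = 58
  edge (6, 2)→(16, 10): d=(10,8) right/bottom  bias=-1
  edge (16, 10)→(0, 3): d=(-16,-7) top-left  bias=+0
  edge (0, 3)→(6, 2): d=(6,-1) top-left  bias=+0
    (0,1)@(1, 3): e=[50,7,1] → X
    (1,1)@(3, 3): e=[34,21,3] → X
    (2,1)@(5, 3): e=[18,35,5] → X
    (3,1)@(7, 3): e=[2,49,7] → X
    (4,1)@(9, 3): e=[-14,63,9] → .
    (0,2)@(1, 5): e=[70,-25,13] → .
    (1,2)@(3, 5): e=[54,-11,15] → .
    (2,2)@(5, 5): e=[38,3,17] → X
    (4,2)@(9, 5): e=[6,31,21] → X
    (5,2)@(11, 5): e=[-10,45,23] → .
    (2,3)@(5, 7): e=[58,-29,29] → .
    (3,3)@(7, 7): e=[42,-15,31] → .
  covered (8 px):
    . . . . . . . .
    X X X X . . . .
    . . X X X . . .
    . . . . . X . .
    . . . . . . . .
    . . . . . . . .
    . . . . . . . .
    . . . . . . . .
    . . . . . . . .
    . . . . . . . .
T2:
  2·area = 14  (B↔C swapped to make it positive)
  edge (6, 0)→(13, 0): d=(7,0) top-left  bias=+0
  edge (13, 0)→(6, 2): d=(-7,2) right/bottom  bias=-1
  edge (6, 2)→(6, 0): d=(0,-2) top-left  bias=+0
    (3,0)@(7, 1): e=[7,5,2] → X
    (4,0)@(9, 1): e=[7,1,6] → X
    (5,0)@(11, 1): e=[7,-3,10] → .
    (3,1)@(7, 3): e=[21,-9,2] → .
    (4,1)@(9, 3): e=[21,-13,6] → .
  covered (2 px):
    . . . X X . . .
    . . . . . . . .
    . . . . . . . .
    . . . . . . . .
    . . . . . . . .
    . . . . . . . .
    . . . . . . . .
    . . . . . . . .
    . . . . . . . .
    . . . . . . . .
T3:
  2·area = 52  (B↔C swapped to make it positive)
  edge (6, 18)→(2, 16): d=(-4,-2) top-left  bias=+0
  edge (2, 16)→(4, 4): d=(2,-12) top-left  bias=+0
  edge (4, 4)→(6, 18): d=(2,14) right/bottom  bias=-1
    (1,5)@(3, 11): e=[22,2,28] → X
    (2,5)@(5, 11): e=[26,26,0] → .  [on edge]
    (1,6)@(3, 13): e=[14,6,32] → X
    (2,6)@(5, 13): e=[18,30,4] → X
    (3,6)@(7, 13): e=[22,54,-24] → .
    (1,7)@(3, 15): e=[6,10,36] → X
    (3,7)@(7, 15): e=[14,58,-20] → .
    (1,8)@(3, 17): e=[-2,14,40] → .
    (2,8)@(5, 17): e=[2,38,12] → X
    (3,8)@(7, 17): e=[6,62,-16] → .
    (2,9)@(5, 19): e=[-6,42,16] → .
  covered (6 px):
    . . . . . . . .
    . . . . . . . .
    . . . . . . . .
    . . . . . . . .
    . . . . . . . .
    . X . . . . . .
    . X X . . . . .
    . X X . . . . .
    . . X . . . . .
    . . . . . . . .
T4:
  2·area = 134  (B↔C swapped to make it positive)
  edge (4, 3)→(12, 2): d=(8,-1) top-left  bias=+0
  edge (12, 2)→(2, 20): d=(-10,18) right/bottom  bias=-1
  edge (2, 20)→(4, 3): d=(2,-17) top-left  bias=+0
    (2,1)@(5, 3): e=[1,116,17] → X
    (3,1)@(7, 3): e=[3,80,51] → X
    (4,1)@(9, 3): e=[5,44,85] → X
    (5,1)@(11, 3): e=[7,8,119] → X
    (6,1)@(13, 3): e=[9,-28,153] → .
    (2,2)@(5, 5): e=[17,96,21] → X
    (5,2)@(11, 5): e=[23,-12,123] → .
    (2,3)@(5, 7): e=[33,76,25] → X
    (5,3)@(11, 7): e=[39,-32,127] → .
    (2,4)@(5, 9): e=[49,56,29] → X
    (4,4)@(9, 9): e=[53,-16,97] → .
    (2,5)@(5, 11): e=[65,36,33] → X
    (3,5)@(7, 11): e=[67,0,67] → .  [on edge]
  covered (17 px):
    . . . . . . . .
    . . X X X X . .
    . . X X X . . .
    . . X X X . . .
    . . X X . . . .
    . . X . . . . .
    . X X . . . . .
    . X . . . . . .
    . X . . . . . .
    . . . . . . . .

Result: [[0,1],[1,1],[2,1],[3,1],[2,2],[3,2],[4,2],[5,3]]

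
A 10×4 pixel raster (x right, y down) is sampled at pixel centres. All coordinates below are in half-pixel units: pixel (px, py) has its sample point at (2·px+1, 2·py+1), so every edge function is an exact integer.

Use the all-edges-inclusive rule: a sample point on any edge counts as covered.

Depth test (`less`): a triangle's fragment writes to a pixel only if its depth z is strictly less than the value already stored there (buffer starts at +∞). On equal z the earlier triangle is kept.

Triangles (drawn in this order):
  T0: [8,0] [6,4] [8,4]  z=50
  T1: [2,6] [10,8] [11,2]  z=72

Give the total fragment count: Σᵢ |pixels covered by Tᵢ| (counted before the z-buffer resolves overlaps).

T0:
  2·area = 8  (B↔C swapped to make it positive)
  edge (8, 0)→(8, 4): d=(0,4) inclusive
  edge (8, 4)→(6, 4): d=(-2,0) inclusive
  edge (6, 4)→(8, 0): d=(2,-4) inclusive
    (3,1)@(7, 3): e=[4,2,2] → #
    (4,1)@(9, 3): e=[-4,2,10] → ·
    (3,2)@(7, 5): e=[4,-2,6] → ·
  covered (1 px):
    · · · · · · · · · ·
    · · · # · · · · · ·
    · · · · · · · · · ·
    · · · · · · · · · ·
T1:
  2·area = 50  (B↔C swapped to make it positive)
  edge (2, 6)→(11, 2): d=(9,-4) inclusive
  edge (11, 2)→(10, 8): d=(-1,6) inclusive
  edge (10, 8)→(2, 6): d=(-8,-2) inclusive
    (4,1)@(9, 3): e=[1,11,38] → #
    (5,1)@(11, 3): e=[9,-1,42] → ·
    (2,2)@(5, 5): e=[3,33,14] → #
    (3,2)@(7, 5): e=[11,21,18] → #
    (5,2)@(11, 5): e=[27,-3,26] → ·
    (2,3)@(5, 7): e=[21,31,-2] → ·
    (3,3)@(7, 7): e=[29,19,2] → #
    (5,3)@(11, 7): e=[45,-5,10] → ·
  covered (6 px):
    · · · · · · · · · ·
    · · · · # · · · · ·
    · · # # # · · · · ·
    · · · # # · · · · ·

Answer: 7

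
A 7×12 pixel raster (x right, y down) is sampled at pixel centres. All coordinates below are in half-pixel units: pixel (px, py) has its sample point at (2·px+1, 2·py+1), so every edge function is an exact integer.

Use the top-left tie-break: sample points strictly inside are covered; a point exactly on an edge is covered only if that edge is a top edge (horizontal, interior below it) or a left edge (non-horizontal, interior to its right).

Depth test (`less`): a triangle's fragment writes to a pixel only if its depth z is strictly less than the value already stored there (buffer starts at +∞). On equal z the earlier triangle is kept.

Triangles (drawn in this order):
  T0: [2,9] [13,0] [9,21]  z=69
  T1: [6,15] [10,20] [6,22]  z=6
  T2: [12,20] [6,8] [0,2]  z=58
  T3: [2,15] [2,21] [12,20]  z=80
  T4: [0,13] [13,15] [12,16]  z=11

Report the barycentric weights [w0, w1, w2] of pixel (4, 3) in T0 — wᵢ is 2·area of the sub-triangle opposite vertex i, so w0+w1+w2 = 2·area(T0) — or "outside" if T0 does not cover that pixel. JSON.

T0:
  2·area = 195
  edge (2, 9)→(13, 0): d=(11,-9) top-left  bias=+0
  edge (13, 0)→(9, 21): d=(-4,21) right/bottom  bias=-1
  edge (9, 21)→(2, 9): d=(-7,-12) top-left  bias=+0
    (5,1)@(11, 3): e=[15,30,150] → X
    (6,1)@(13, 3): e=[33,-12,174] → .
    (3,2)@(7, 5): e=[1,106,88] → X
    (4,2)@(9, 5): e=[19,64,112] → X
    (6,2)@(13, 5): e=[55,-20,160] → .
    (2,3)@(5, 7): e=[5,140,50] → X
    (6,3)@(13, 7): e=[77,-28,146] → .
    (1,4)@(3, 9): e=[9,174,12] → X
    (6,4)@(13, 9): e=[99,-36,132] → .
    (1,5)@(3, 11): e=[31,166,-2] → .
    (2,5)@(5, 11): e=[49,124,22] → X
    (5,5)@(11, 11): e=[103,-2,94] → .
    (4,10)@(9, 21): e=[195,0,0] → .  [on edge]
  covered (24 px):
    . . . . . . .
    . . . . . X .
    . . . X X X .
    . . X X X X .
    . X X X X X .
    . . X X X . .
    . . X X X . .
    . . . X X . .
    . . . X X . .
    . . . . X . .
    . . . . . . .
    . . . . . . .
T1:
  2·area = 28
  edge (6, 15)→(10, 20): d=(4,5) right/bottom  bias=-1
  edge (10, 20)→(6, 22): d=(-4,2) right/bottom  bias=-1
  edge (6, 22)→(6, 15): d=(0,-7) top-left  bias=+0
    (3,8)@(7, 17): e=[3,18,7] → X
    (4,8)@(9, 17): e=[-7,14,21] → .
    (3,9)@(7, 19): e=[11,10,7] → X
    (4,9)@(9, 19): e=[1,6,21] → X
    (5,9)@(11, 19): e=[-9,2,35] → .
    (3,10)@(7, 21): e=[19,2,7] → X
    (4,10)@(9, 21): e=[9,-2,21] → .
    (3,11)@(7, 23): e=[27,-6,7] → .
  covered (4 px):
    . . . . . . .
    . . . . . . .
    . . . . . . .
    . . . . . . .
    . . . . . . .
    . . . . . . .
    . . . . . . .
    . . . . . . .
    . . . X . . .
    . . . X X . .
    . . . X . . .
    . . . . . . .
T2:
  2·area = 36  (B↔C swapped to make it positive)
  edge (12, 20)→(0, 2): d=(-12,-18) top-left  bias=+0
  edge (0, 2)→(6, 8): d=(6,6) right/bottom  bias=-1
  edge (6, 8)→(12, 20): d=(6,12) right/bottom  bias=-1
    (0,1)@(1, 3): e=[6,0,30] → .  [on edge]
    (1,2)@(3, 5): e=[18,0,18] → .  [on edge]
    (2,3)@(5, 7): e=[30,0,6] → .  [on edge]
    (2,4)@(5, 9): e=[6,12,18] → X
    (3,4)@(7, 9): e=[42,0,-6] → .  [on edge]
    (2,5)@(5, 11): e=[-18,24,30] → .
    (3,5)@(7, 11): e=[18,12,6] → X
    (4,5)@(9, 11): e=[54,0,-18] → .  [on edge]
    (3,6)@(7, 13): e=[-6,24,18] → .
    (5,6)@(11, 13): e=[66,0,-30] → .  [on edge]
    (4,7)@(9, 15): e=[6,24,6] → X
    (5,7)@(11, 15): e=[42,12,-18] → .
    (6,7)@(13, 15): e=[78,0,-42] → .  [on edge]
  covered (3 px):
    . . . . . . .
    . . . . . . .
    . . . . . . .
    . . . . . . .
    . . X . . . .
    . . . X . . .
    . . . . . . .
    . . . . X . .
    . . . . . . .
    . . . . . . .
    . . . . . . .
    . . . . . . .
T3:
  2·area = 60  (B↔C swapped to make it positive)
  edge (2, 15)→(12, 20): d=(10,5) right/bottom  bias=-1
  edge (12, 20)→(2, 21): d=(-10,1) right/bottom  bias=-1
  edge (2, 21)→(2, 15): d=(0,-6) top-left  bias=+0
    (1,8)@(3, 17): e=[15,39,6] → X
    (2,8)@(5, 17): e=[5,37,18] → X
    (3,8)@(7, 17): e=[-5,35,30] → .
    (1,9)@(3, 19): e=[35,19,6] → X
    (3,9)@(7, 19): e=[15,15,30] → X
    (4,9)@(9, 19): e=[5,13,42] → X
    (5,9)@(11, 19): e=[-5,11,54] → .
    (1,10)@(3, 21): e=[55,-1,6] → .
    (2,10)@(5, 21): e=[45,-3,18] → .
    (3,10)@(7, 21): e=[35,-5,30] → .
    (4,10)@(9, 21): e=[25,-7,42] → .
  covered (6 px):
    . . . . . . .
    . . . . . . .
    . . . . . . .
    . . . . . . .
    . . . . . . .
    . . . . . . .
    . . . . . . .
    . . . . . . .
    . X X . . . .
    . X X X X . .
    . . . . . . .
    . . . . . . .
T4:
  2·area = 15
  edge (0, 13)→(13, 15): d=(13,2) right/bottom  bias=-1
  edge (13, 15)→(12, 16): d=(-1,1) right/bottom  bias=-1
  edge (12, 16)→(0, 13): d=(-12,-3) top-left  bias=+0
    (4,7)@(9, 15): e=[8,4,3] → X
    (5,7)@(11, 15): e=[4,2,9] → X
    (6,7)@(13, 15): e=[0,0,15] → .  [on edge]
    (4,8)@(9, 17): e=[34,2,-21] → .
    (5,8)@(11, 17): e=[30,0,-15] → .  [on edge]
    (4,9)@(9, 19): e=[60,0,-45] → .  [on edge]
    (3,10)@(7, 21): e=[90,0,-75] → .  [on edge]
    (2,11)@(5, 23): e=[120,0,-105] → .  [on edge]
  covered (2 px):
    . . . . . . .
    . . . . . . .
    . . . . . . .
    . . . . . . .
    . . . . . . .
    . . . . . . .
    . . . . . . .
    . . . . X X .
    . . . . . . .
    . . . . . . .
    . . . . . . .
    . . . . . . .

Answer: [56,98,41]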